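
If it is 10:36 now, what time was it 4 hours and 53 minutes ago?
Starting time: 10:36 = 636 total minutes past 12:00
Subtracting: 4 hours and 53 minutes = 293 minutes
636 - 293 = 343 minutes
= 5 hours and 43 minutes past 12:00 = 5:43

Final answer: 5:43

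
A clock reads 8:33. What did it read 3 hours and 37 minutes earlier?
Starting time: 8:33 = 513 total minutes past 12:00
Subtracting: 3 hours and 37 minutes = 217 minutes
513 - 217 = 296 minutes
= 4 hours and 56 minutes past 12:00 = 4:56

Final answer: 4:56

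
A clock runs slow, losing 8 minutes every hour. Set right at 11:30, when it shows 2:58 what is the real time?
For every 60 true minutes, the faulty clock advances 52 minutes, so 1 faulty-clock minute corresponds to 60/52 true minutes.
From 11:30 to 2:58 on the faulty dial is 208 minutes.
True elapsed: 208 x 60/52 = 240 minutes = 4 hours.
True time: 11:30 + 4 hours = 3:30.

Final answer: 3:30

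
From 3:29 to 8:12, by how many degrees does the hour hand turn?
The hour hand moves 0.5 degrees per minute.
Time elapsed: 8:12 - 3:29 = 283 minutes
Angular displacement: 283 x 0.5 = 141.5 degrees

Final answer: 141.5 degrees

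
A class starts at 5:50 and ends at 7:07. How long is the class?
From 5:50 to 7:07:
(7 x 60 + 7) - (5 x 60 + 50) = 427 - 350 = 77 minutes
= 1 hour and 17 minutes

Final answer: 1 hour and 17 minutes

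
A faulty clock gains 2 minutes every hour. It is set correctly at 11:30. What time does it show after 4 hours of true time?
For every 60 true minutes, the faulty clock advances 60 + 2 = 62 minutes.
True elapsed: 4 hours = 240 minutes.
Faulty clock advances: 240 x 62/60 = 248 minutes (drift: 8 minutes ahead).
Shown time: 11:30 + 248 minutes = 3:38.

Final answer: 3:38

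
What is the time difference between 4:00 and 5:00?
From 4:00 to 5:00:
(5 x 60 + 0) - (4 x 60 + 0) = 300 - 240 = 60 minutes
= 1 hour

Final answer: 1 hour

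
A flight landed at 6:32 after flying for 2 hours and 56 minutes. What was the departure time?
Starting time: 6:32 = 392 total minutes past 12:00
Subtracting: 2 hours and 56 minutes = 176 minutes
392 - 176 = 216 minutes
= 3 hours and 36 minutes past 12:00 = 3:36

Final answer: 3:36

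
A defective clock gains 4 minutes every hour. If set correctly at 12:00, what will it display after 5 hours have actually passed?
For every 60 true minutes, the faulty clock advances 60 + 4 = 64 minutes.
True elapsed: 5 hours = 300 minutes.
Faulty clock advances: 300 x 64/60 = 320 minutes (drift: 20 minutes ahead).
Shown time: 12:00 + 320 minutes = 5:20.

Final answer: 5:20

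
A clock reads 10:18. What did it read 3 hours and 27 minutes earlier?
Starting time: 10:18 = 618 total minutes past 12:00
Subtracting: 3 hours and 27 minutes = 207 minutes
618 - 207 = 411 minutes
= 6 hours and 51 minutes past 12:00 = 6:51

Final answer: 6:51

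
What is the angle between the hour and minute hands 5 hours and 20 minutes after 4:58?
First find the time 5 hours and 20 minutes after 4:58.
Total minutes: 4 x 60 + 58 + 5 x 60 + 20 = 618.
618 mod 720 = 618 minutes = 10:18.
Now compute the angle at 10:18:
Hour hand: 10 x 30 + 18 x 0.5 = 309 degrees
Minute hand: 18 x 6 = 108 degrees
Difference: |309 - 108| = 201 degrees
Smaller angle: 360 - 201 = 159 degrees

Final answer: 159 degrees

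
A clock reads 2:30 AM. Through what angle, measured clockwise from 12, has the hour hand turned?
The hour hand moves 30 degrees per hour and 0.5 degrees per minute.
At 2:30: (2) x 30 + 30 x 0.5 = 60 + 15 = 75 degrees

Final answer: 75 degrees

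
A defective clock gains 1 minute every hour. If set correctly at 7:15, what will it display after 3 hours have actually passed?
For every 60 true minutes, the faulty clock advances 60 + 1 = 61 minutes.
True elapsed: 3 hours = 180 minutes.
Faulty clock advances: 180 x 61/60 = 183 minutes (drift: 3 minutes ahead).
Shown time: 7:15 + 183 minutes = 10:18.

Final answer: 10:18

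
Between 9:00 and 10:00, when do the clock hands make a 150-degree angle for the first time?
At t minutes past 9:00, the hour hand is at 30 x 9 + 0.5t degrees and the minute hand is at 6t degrees.
The smaller angle between them is 150 degrees when |30H - 5.5t| = 150 or |30H - 5.5t| = 210.
With H = 9, solve 30 x 9 - 5.5t = +/- target for each target:
  t = (30 x 9 - 150) / 5.5 = 21.82
  t = (30 x 9 + 150) / 5.5 = 76.36 (outside (0, 60))
  t = (30 x 9 - 210) / 5.5 = 10.91
  t = (30 x 9 + 210) / 5.5 = 87.27 (outside (0, 60))
Valid solutions in (0, 60): {10.91, 21.82} minutes.
The first occurrence is t = 10.91 minutes.
The hands form a 150-degree angle at 10.91 minutes past 9:00.

Final answer: 10.91 minutes past 9:00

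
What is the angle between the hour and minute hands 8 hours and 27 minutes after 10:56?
First find the time 8 hours and 27 minutes after 10:56.
Total minutes: 10 x 60 + 56 + 8 x 60 + 27 = 1163.
1163 mod 720 = 443 minutes = 7:23.
Now compute the angle at 7:23:
Hour hand: 7 x 30 + 23 x 0.5 = 221.5 degrees
Minute hand: 23 x 6 = 138 degrees
Difference: |221.5 - 138| = 83.5 degrees
The angle is 83.5 degrees

Final answer: 83.5 degrees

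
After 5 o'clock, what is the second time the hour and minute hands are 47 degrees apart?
At t minutes past 5:00, the hour hand is at 30 x 5 + 0.5t degrees and the minute hand is at 6t degrees.
The smaller angle between them is 47 degrees when |30H - 5.5t| = 47 or |30H - 5.5t| = 313.
With H = 5, solve 30 x 5 - 5.5t = +/- target for each target:
  t = (30 x 5 - 47) / 5.5 = 18.73
  t = (30 x 5 + 47) / 5.5 = 35.82
  t = (30 x 5 - 313) / 5.5 = -29.64 (outside (0, 60))
  t = (30 x 5 + 313) / 5.5 = 84.18 (outside (0, 60))
Valid solutions in (0, 60): {18.73, 35.82} minutes.
The second occurrence is t = 35.82 minutes.
The hands form a 47-degree angle at 35.82 minutes past 5:00.

Final answer: 35.82 minutes past 5:00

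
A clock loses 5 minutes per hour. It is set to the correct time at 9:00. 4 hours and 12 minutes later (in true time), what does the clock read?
For every 60 true minutes, the faulty clock advances 60 - 5 = 55 minutes.
True elapsed: 4 hours and 12 minutes = 252 minutes.
Faulty clock advances: 252 x 55/60 = 231 minutes (drift: 21 minutes behind).
Shown time: 9:00 + 231 minutes = 12:51.

Final answer: 12:51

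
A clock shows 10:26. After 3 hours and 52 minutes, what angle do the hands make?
First find the time 3 hours and 52 minutes after 10:26.
Total minutes: 10 x 60 + 26 + 3 x 60 + 52 = 858.
858 mod 720 = 138 minutes = 2:18.
Now compute the angle at 2:18:
Hour hand: 2 x 30 + 18 x 0.5 = 69 degrees
Minute hand: 18 x 6 = 108 degrees
Difference: |69 - 108| = 39 degrees
The angle is 39 degrees

Final answer: 39 degrees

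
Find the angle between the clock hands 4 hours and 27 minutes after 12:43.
First find the time 4 hours and 27 minutes after 12:43.
Total minutes: 12 x 60 + 43 + 4 x 60 + 27 = 1030.
1030 mod 720 = 310 minutes = 5:10.
Now compute the angle at 5:10:
Hour hand: 5 x 30 + 10 x 0.5 = 155 degrees
Minute hand: 10 x 6 = 60 degrees
Difference: |155 - 60| = 95 degrees
The angle is 95 degrees

Final answer: 95 degrees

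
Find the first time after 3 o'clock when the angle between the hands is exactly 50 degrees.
At t minutes past 3:00, the hour hand is at 30 x 3 + 0.5t degrees and the minute hand is at 6t degrees.
The smaller angle between them is 50 degrees when |30H - 5.5t| = 50 or |30H - 5.5t| = 310.
With H = 3, solve 30 x 3 - 5.5t = +/- target for each target:
  t = (30 x 3 - 50) / 5.5 = 7.27
  t = (30 x 3 + 50) / 5.5 = 25.45
  t = (30 x 3 - 310) / 5.5 = -40 (outside (0, 60))
  t = (30 x 3 + 310) / 5.5 = 72.73 (outside (0, 60))
Valid solutions in (0, 60): {7.27, 25.45} minutes.
The first occurrence is t = 7.27 minutes.
The hands form a 50-degree angle at 7.27 minutes past 3:00.

Final answer: 7.27 minutes past 3:00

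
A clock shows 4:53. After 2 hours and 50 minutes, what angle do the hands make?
First find the time 2 hours and 50 minutes after 4:53.
Total minutes: 4 x 60 + 53 + 2 x 60 + 50 = 463.
463 mod 720 = 463 minutes = 7:43.
Now compute the angle at 7:43:
Hour hand: 7 x 30 + 43 x 0.5 = 231.5 degrees
Minute hand: 43 x 6 = 258 degrees
Difference: |231.5 - 258| = 26.5 degrees
The angle is 26.5 degrees

Final answer: 26.5 degrees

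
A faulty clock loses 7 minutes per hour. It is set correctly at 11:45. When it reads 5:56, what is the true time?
For every 60 true minutes, the faulty clock advances 53 minutes, so 1 faulty-clock minute corresponds to 60/53 true minutes.
From 11:45 to 5:56 on the faulty dial is 371 minutes.
True elapsed: 371 x 60/53 = 420 minutes = 7 hours.
True time: 11:45 + 7 hours = 6:45.

Final answer: 6:45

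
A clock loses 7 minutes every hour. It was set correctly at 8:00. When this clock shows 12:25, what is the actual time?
For every 60 true minutes, the faulty clock advances 53 minutes, so 1 faulty-clock minute corresponds to 60/53 true minutes.
From 8:00 to 12:25 on the faulty dial is 265 minutes.
True elapsed: 265 x 60/53 = 300 minutes = 5 hours.
True time: 8:00 + 5 hours = 1:00.

Final answer: 1:00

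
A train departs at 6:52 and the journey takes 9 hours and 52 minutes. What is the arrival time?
Starting time: 6:52
Adding 52 minutes to 52 minutes: 52 + 52 = 104 minutes = 1 hour and 44 minutes
Adding 9 hours: 6 + 9 + 1 (carry) = 16 - 12 = 4
Final time: 4:44

Final answer: 4:44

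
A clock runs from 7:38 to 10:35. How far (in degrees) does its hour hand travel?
The hour hand moves 0.5 degrees per minute.
Time elapsed: 10:35 - 7:38 = 177 minutes
Angular displacement: 177 x 0.5 = 88.5 degrees

Final answer: 88.5 degrees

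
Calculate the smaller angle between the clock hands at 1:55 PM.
Hour hand position: 1 x 30 + 55 x 0.5 = 57.5 degrees
Minute hand position: 55 x 6 = 330 degrees
Difference: |57.5 - 330| = 272.5 degrees
Since 272.5 > 180, the smaller angle is 360 - 272.5 = 87.5 degrees

Final answer: 87.5 degrees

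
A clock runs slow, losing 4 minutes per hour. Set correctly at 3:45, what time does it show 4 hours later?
For every 60 true minutes, the faulty clock advances 60 - 4 = 56 minutes.
True elapsed: 4 hours = 240 minutes.
Faulty clock advances: 240 x 56/60 = 224 minutes (drift: 16 minutes behind).
Shown time: 3:45 + 224 minutes = 7:29.

Final answer: 7:29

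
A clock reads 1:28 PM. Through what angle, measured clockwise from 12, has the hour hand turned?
The hour hand moves 30 degrees per hour and 0.5 degrees per minute.
At 1:28: (1) x 30 + 28 x 0.5 = 30 + 14 = 44 degrees

Final answer: 44 degrees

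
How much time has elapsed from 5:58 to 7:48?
From 5:58 to 7:48:
(7 x 60 + 48) - (5 x 60 + 58) = 468 - 358 = 110 minutes
= 1 hour and 50 minutes

Final answer: 1 hour and 50 minutes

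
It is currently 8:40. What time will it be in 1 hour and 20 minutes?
Starting time: 8:40
Adding 20 minutes to 40 minutes: 40 + 20 = 60 minutes = 1 hour
Adding 1 hour: 8 + 1 + 1 (carry) = 10
Final time: 10:00

Final answer: 10:00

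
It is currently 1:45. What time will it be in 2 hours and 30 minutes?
Starting time: 1:45
Adding 30 minutes to 45 minutes: 45 + 30 = 75 minutes = 1 hour and 15 minutes
Adding 2 hours: 1 + 2 + 1 (carry) = 4
Final time: 4:15

Final answer: 4:15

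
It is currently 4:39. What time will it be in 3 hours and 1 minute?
Starting time: 4:39
Adding 1 minute to 39 minutes: 39 + 1 = 40 minutes
Adding 3 hours: 4 + 3 = 7
Final time: 7:40

Final answer: 7:40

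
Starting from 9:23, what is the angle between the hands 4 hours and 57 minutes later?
First find the time 4 hours and 57 minutes after 9:23.
Total minutes: 9 x 60 + 23 + 4 x 60 + 57 = 860.
860 mod 720 = 140 minutes = 2:20.
Now compute the angle at 2:20:
Hour hand: 2 x 30 + 20 x 0.5 = 70 degrees
Minute hand: 20 x 6 = 120 degrees
Difference: |70 - 120| = 50 degrees
The angle is 50 degrees

Final answer: 50 degrees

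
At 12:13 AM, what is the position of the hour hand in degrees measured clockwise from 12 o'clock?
The hour hand moves 30 degrees per hour and 0.5 degrees per minute.
At 12:13: (0) x 30 + 13 x 0.5 = 0 + 6.5 = 6.5 degrees

Final answer: 6.5 degrees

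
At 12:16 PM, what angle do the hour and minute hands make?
Hour hand position: 0 x 30 + 16 x 0.5 = 8 degrees
Minute hand position: 16 x 6 = 96 degrees
Difference: |8 - 96| = 88 degrees
The angle between the hands is 88 degrees

Final answer: 88 degrees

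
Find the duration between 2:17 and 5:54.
From 2:17 to 5:54:
(5 x 60 + 54) - (2 x 60 + 17) = 354 - 137 = 217 minutes
= 3 hours and 37 minutes

Final answer: 3 hours and 37 minutes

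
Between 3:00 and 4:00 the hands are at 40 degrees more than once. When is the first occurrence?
At t minutes past 3:00, the hour hand is at 30 x 3 + 0.5t degrees and the minute hand is at 6t degrees.
The smaller angle between them is 40 degrees when |30H - 5.5t| = 40 or |30H - 5.5t| = 320.
With H = 3, solve 30 x 3 - 5.5t = +/- target for each target:
  t = (30 x 3 - 40) / 5.5 = 9.09
  t = (30 x 3 + 40) / 5.5 = 23.64
  t = (30 x 3 - 320) / 5.5 = -41.82 (outside (0, 60))
  t = (30 x 3 + 320) / 5.5 = 74.55 (outside (0, 60))
Valid solutions in (0, 60): {9.09, 23.64} minutes.
The first occurrence is t = 9.09 minutes.
The hands form a 40-degree angle at 9.09 minutes past 3:00.

Final answer: 9.09 minutes past 3:00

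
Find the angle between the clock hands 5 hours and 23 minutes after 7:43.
First find the time 5 hours and 23 minutes after 7:43.
Total minutes: 7 x 60 + 43 + 5 x 60 + 23 = 786.
786 mod 720 = 66 minutes = 1:06.
Now compute the angle at 1:06:
Hour hand: 1 x 30 + 6 x 0.5 = 33 degrees
Minute hand: 6 x 6 = 36 degrees
Difference: |33 - 36| = 3 degrees
The angle is 3 degrees

Final answer: 3 degrees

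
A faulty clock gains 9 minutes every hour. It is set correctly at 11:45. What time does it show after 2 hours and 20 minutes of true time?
For every 60 true minutes, the faulty clock advances 60 + 9 = 69 minutes.
True elapsed: 2 hours and 20 minutes = 140 minutes.
Faulty clock advances: 140 x 69/60 = 161 minutes (drift: 21 minutes ahead).
Shown time: 11:45 + 161 minutes = 2:26.

Final answer: 2:26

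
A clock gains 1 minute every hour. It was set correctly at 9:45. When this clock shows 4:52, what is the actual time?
For every 60 true minutes, the faulty clock advances 61 minutes, so 1 faulty-clock minute corresponds to 60/61 true minutes.
From 9:45 to 4:52 on the faulty dial is 427 minutes.
True elapsed: 427 x 60/61 = 420 minutes = 7 hours.
True time: 9:45 + 7 hours = 4:45.

Final answer: 4:45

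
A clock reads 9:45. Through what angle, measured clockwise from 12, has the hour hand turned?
The hour hand moves 30 degrees per hour and 0.5 degrees per minute.
At 9:45: (9) x 30 + 45 x 0.5 = 270 + 22.5 = 292.5 degrees

Final answer: 292.5 degrees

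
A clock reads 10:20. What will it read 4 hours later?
Starting time: 10:20
Adding 0 minutes to 20 minutes: 20 + 0 = 20 minutes
Adding 4 hours: 10 + 4 = 14 - 12 = 2
Final time: 2:20

Final answer: 2:20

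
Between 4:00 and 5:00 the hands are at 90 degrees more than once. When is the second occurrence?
At t minutes past 4:00, the hour hand is at 30 x 4 + 0.5t degrees and the minute hand is at 6t degrees.
The smaller angle between them is 90 degrees when |30H - 5.5t| = 90 or |30H - 5.5t| = 270.
With H = 4, solve 30 x 4 - 5.5t = +/- target for each target:
  t = (30 x 4 - 90) / 5.5 = 5.45
  t = (30 x 4 + 90) / 5.5 = 38.18
  t = (30 x 4 - 270) / 5.5 = -27.27 (outside (0, 60))
  t = (30 x 4 + 270) / 5.5 = 70.91 (outside (0, 60))
Valid solutions in (0, 60): {5.45, 38.18} minutes.
The second occurrence is t = 38.18 minutes.
The hands form a 90-degree angle at 38.18 minutes past 4:00.

Final answer: 38.18 minutes past 4:00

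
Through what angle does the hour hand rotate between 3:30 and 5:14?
The hour hand moves 0.5 degrees per minute.
Time elapsed: 5:14 - 3:30 = 104 minutes
Angular displacement: 104 x 0.5 = 52 degrees

Final answer: 52 degrees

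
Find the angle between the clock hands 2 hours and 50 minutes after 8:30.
First find the time 2 hours and 50 minutes after 8:30.
Total minutes: 8 x 60 + 30 + 2 x 60 + 50 = 680.
680 mod 720 = 680 minutes = 11:20.
Now compute the angle at 11:20:
Hour hand: 11 x 30 + 20 x 0.5 = 340 degrees
Minute hand: 20 x 6 = 120 degrees
Difference: |340 - 120| = 220 degrees
Smaller angle: 360 - 220 = 140 degrees

Final answer: 140 degrees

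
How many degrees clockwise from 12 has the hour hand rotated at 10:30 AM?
The hour hand moves 30 degrees per hour and 0.5 degrees per minute.
At 10:30: (10) x 30 + 30 x 0.5 = 300 + 15 = 315 degrees

Final answer: 315 degrees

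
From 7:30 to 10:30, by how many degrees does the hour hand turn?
The hour hand moves 0.5 degrees per minute.
Time elapsed: 10:30 - 7:30 = 180 minutes
Angular displacement: 180 x 0.5 = 90 degrees

Final answer: 90 degrees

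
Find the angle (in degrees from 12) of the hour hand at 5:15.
The hour hand moves 30 degrees per hour and 0.5 degrees per minute.
At 5:15: (5) x 30 + 15 x 0.5 = 150 + 7.5 = 157.5 degrees

Final answer: 157.5 degrees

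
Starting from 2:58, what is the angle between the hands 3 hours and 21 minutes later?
First find the time 3 hours and 21 minutes after 2:58.
Total minutes: 2 x 60 + 58 + 3 x 60 + 21 = 379.
379 mod 720 = 379 minutes = 6:19.
Now compute the angle at 6:19:
Hour hand: 6 x 30 + 19 x 0.5 = 189.5 degrees
Minute hand: 19 x 6 = 114 degrees
Difference: |189.5 - 114| = 75.5 degrees
The angle is 75.5 degrees

Final answer: 75.5 degrees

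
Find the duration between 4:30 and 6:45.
From 4:30 to 6:45:
(6 x 60 + 45) - (4 x 60 + 30) = 405 - 270 = 135 minutes
= 2 hours and 15 minutes

Final answer: 2 hours and 15 minutes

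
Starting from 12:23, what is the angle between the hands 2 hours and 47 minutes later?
First find the time 2 hours and 47 minutes after 12:23.
Total minutes: 12 x 60 + 23 + 2 x 60 + 47 = 910.
910 mod 720 = 190 minutes = 3:10.
Now compute the angle at 3:10:
Hour hand: 3 x 30 + 10 x 0.5 = 95 degrees
Minute hand: 10 x 6 = 60 degrees
Difference: |95 - 60| = 35 degrees
The angle is 35 degrees

Final answer: 35 degrees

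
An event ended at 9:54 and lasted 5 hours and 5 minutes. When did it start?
Starting time: 9:54 = 594 total minutes past 12:00
Subtracting: 5 hours and 5 minutes = 305 minutes
594 - 305 = 289 minutes
= 4 hours and 49 minutes past 12:00 = 4:49

Final answer: 4:49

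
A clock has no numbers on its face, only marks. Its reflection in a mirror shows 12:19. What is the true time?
Reflection across the vertical (12-6) axis maps a hand at angle A degrees to (360 - A) degrees, which sends a reading of T minutes past 12:00 to (720 - T) minutes past 12:00.
Mirror reads 12:19 = 19 minutes past 12:00.
Actual time: (720 - 19) mod 720 = 701 minutes = 11:41.

Final answer: 11:41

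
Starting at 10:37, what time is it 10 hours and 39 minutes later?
Starting time: 10:37
Adding 39 minutes to 37 minutes: 37 + 39 = 76 minutes = 1 hour and 16 minutes
Adding 10 hours: 10 + 10 + 1 (carry) = 21 - 12 = 9
Final time: 9:16

Final answer: 9:16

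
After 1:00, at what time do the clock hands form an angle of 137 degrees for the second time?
At t minutes past 1:00, the hour hand is at 30 x 1 + 0.5t degrees and the minute hand is at 6t degrees.
The smaller angle between them is 137 degrees when |30H - 5.5t| = 137 or |30H - 5.5t| = 223.
With H = 1, solve 30 x 1 - 5.5t = +/- target for each target:
  t = (30 x 1 - 137) / 5.5 = -19.45 (outside (0, 60))
  t = (30 x 1 + 137) / 5.5 = 30.36
  t = (30 x 1 - 223) / 5.5 = -35.09 (outside (0, 60))
  t = (30 x 1 + 223) / 5.5 = 46
Valid solutions in (0, 60): {30.36, 46} minutes.
The second occurrence is t = 46 minutes.
The hands form a 137-degree angle at 46 minutes past 1:00.

Final answer: 46 minutes past 1:00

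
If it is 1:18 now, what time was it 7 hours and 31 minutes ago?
Starting time: 1:18 = 78 total minutes past 12:00
Subtracting: 7 hours and 31 minutes = 451 minutes
78 - 451 = -373 (negative, add 12 hours = 720) = 347 minutes
= 5 hours and 47 minutes past 12:00 = 5:47

Final answer: 5:47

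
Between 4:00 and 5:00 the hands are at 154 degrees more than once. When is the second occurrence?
At t minutes past 4:00, the hour hand is at 30 x 4 + 0.5t degrees and the minute hand is at 6t degrees.
The smaller angle between them is 154 degrees when |30H - 5.5t| = 154 or |30H - 5.5t| = 206.
With H = 4, solve 30 x 4 - 5.5t = +/- target for each target:
  t = (30 x 4 - 154) / 5.5 = -6.18 (outside (0, 60))
  t = (30 x 4 + 154) / 5.5 = 49.82
  t = (30 x 4 - 206) / 5.5 = -15.64 (outside (0, 60))
  t = (30 x 4 + 206) / 5.5 = 59.27
Valid solutions in (0, 60): {49.82, 59.27} minutes.
The second occurrence is t = 59.27 minutes.
The hands form a 154-degree angle at 59.27 minutes past 4:00.

Final answer: 59.27 minutes past 4:00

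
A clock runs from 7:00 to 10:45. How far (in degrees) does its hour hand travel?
The hour hand moves 0.5 degrees per minute.
Time elapsed: 10:45 - 7:00 = 225 minutes
Angular displacement: 225 x 0.5 = 112.5 degrees

Final answer: 112.5 degrees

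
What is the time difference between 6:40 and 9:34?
From 6:40 to 9:34:
(9 x 60 + 34) - (6 x 60 + 40) = 574 - 400 = 174 minutes
= 2 hours and 54 minutes

Final answer: 2 hours and 54 minutes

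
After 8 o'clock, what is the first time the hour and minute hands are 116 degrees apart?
At t minutes past 8:00, the hour hand is at 30 x 8 + 0.5t degrees and the minute hand is at 6t degrees.
The smaller angle between them is 116 degrees when |30H - 5.5t| = 116 or |30H - 5.5t| = 244.
With H = 8, solve 30 x 8 - 5.5t = +/- target for each target:
  t = (30 x 8 - 116) / 5.5 = 22.55
  t = (30 x 8 + 116) / 5.5 = 64.73 (outside (0, 60))
  t = (30 x 8 - 244) / 5.5 = -0.73 (outside (0, 60))
  t = (30 x 8 + 244) / 5.5 = 88 (outside (0, 60))
Valid solutions in (0, 60): {22.55} minutes.
The first occurrence is t = 22.55 minutes.
The hands form a 116-degree angle at 22.55 minutes past 8:00.

Final answer: 22.55 minutes past 8:00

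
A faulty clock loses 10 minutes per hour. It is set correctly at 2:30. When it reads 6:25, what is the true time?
For every 60 true minutes, the faulty clock advances 50 minutes, so 1 faulty-clock minute corresponds to 60/50 true minutes.
From 2:30 to 6:25 on the faulty dial is 235 minutes.
True elapsed: 235 x 60/50 = 282 minutes = 4 hours and 42 minutes.
True time: 2:30 + 4 hours and 42 minutes = 7:12.

Final answer: 7:12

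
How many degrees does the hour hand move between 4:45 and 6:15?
The hour hand moves 0.5 degrees per minute.
Time elapsed: 6:15 - 4:45 = 90 minutes
Angular displacement: 90 x 0.5 = 45 degrees

Final answer: 45 degrees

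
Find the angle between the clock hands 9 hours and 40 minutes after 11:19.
First find the time 9 hours and 40 minutes after 11:19.
Total minutes: 11 x 60 + 19 + 9 x 60 + 40 = 1259.
1259 mod 720 = 539 minutes = 8:59.
Now compute the angle at 8:59:
Hour hand: 8 x 30 + 59 x 0.5 = 269.5 degrees
Minute hand: 59 x 6 = 354 degrees
Difference: |269.5 - 354| = 84.5 degrees
The angle is 84.5 degrees

Final answer: 84.5 degrees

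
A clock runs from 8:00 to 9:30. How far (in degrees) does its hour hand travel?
The hour hand moves 0.5 degrees per minute.
Time elapsed: 9:30 - 8:00 = 90 minutes
Angular displacement: 90 x 0.5 = 45 degrees

Final answer: 45 degrees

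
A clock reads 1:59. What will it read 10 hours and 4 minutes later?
Starting time: 1:59
Adding 4 minutes to 59 minutes: 59 + 4 = 63 minutes = 1 hour and 3 minutes
Adding 10 hours: 1 + 10 + 1 (carry) = 12
Final time: 12:03

Final answer: 12:03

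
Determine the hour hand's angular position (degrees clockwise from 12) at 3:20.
The hour hand moves 30 degrees per hour and 0.5 degrees per minute.
At 3:20: (3) x 30 + 20 x 0.5 = 90 + 10 = 100 degrees

Final answer: 100 degrees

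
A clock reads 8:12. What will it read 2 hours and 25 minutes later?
Starting time: 8:12
Adding 25 minutes to 12 minutes: 12 + 25 = 37 minutes
Adding 2 hours: 8 + 2 = 10
Final time: 10:37

Final answer: 10:37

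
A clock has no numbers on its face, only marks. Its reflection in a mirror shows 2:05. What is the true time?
Reflection across the vertical (12-6) axis maps a hand at angle A degrees to (360 - A) degrees, which sends a reading of T minutes past 12:00 to (720 - T) minutes past 12:00.
Mirror reads 2:05 = 125 minutes past 12:00.
Actual time: (720 - 125) mod 720 = 595 minutes = 9:55.

Final answer: 9:55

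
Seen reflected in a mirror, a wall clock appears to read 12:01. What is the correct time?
Reflection across the vertical (12-6) axis maps a hand at angle A degrees to (360 - A) degrees, which sends a reading of T minutes past 12:00 to (720 - T) minutes past 12:00.
Mirror reads 12:01 = 1 minutes past 12:00.
Actual time: (720 - 1) mod 720 = 719 minutes = 11:59.

Final answer: 11:59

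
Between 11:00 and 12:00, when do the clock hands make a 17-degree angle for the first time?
At t minutes past 11:00, the hour hand is at 30 x 11 + 0.5t degrees and the minute hand is at 6t degrees.
The smaller angle between them is 17 degrees when |30H - 5.5t| = 17 or |30H - 5.5t| = 343.
With H = 11, solve 30 x 11 - 5.5t = +/- target for each target:
  t = (30 x 11 - 17) / 5.5 = 56.91
  t = (30 x 11 + 17) / 5.5 = 63.09 (outside (0, 60))
  t = (30 x 11 - 343) / 5.5 = -2.36 (outside (0, 60))
  t = (30 x 11 + 343) / 5.5 = 122.36 (outside (0, 60))
Valid solutions in (0, 60): {56.91} minutes.
The first occurrence is t = 56.91 minutes.
The hands form a 17-degree angle at 56.91 minutes past 11:00.

Final answer: 56.91 minutes past 11:00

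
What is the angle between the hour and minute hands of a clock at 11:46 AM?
Hour hand position: 11 x 30 + 46 x 0.5 = 353 degrees
Minute hand position: 46 x 6 = 276 degrees
Difference: |353 - 276| = 77 degrees
The angle between the hands is 77 degrees

Final answer: 77 degrees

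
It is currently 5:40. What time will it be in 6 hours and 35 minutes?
Starting time: 5:40
Adding 35 minutes to 40 minutes: 40 + 35 = 75 minutes = 1 hour and 15 minutes
Adding 6 hours: 5 + 6 + 1 (carry) = 12
Final time: 12:15

Final answer: 12:15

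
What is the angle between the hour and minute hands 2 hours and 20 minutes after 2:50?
First find the time 2 hours and 20 minutes after 2:50.
Total minutes: 2 x 60 + 50 + 2 x 60 + 20 = 310.
310 mod 720 = 310 minutes = 5:10.
Now compute the angle at 5:10:
Hour hand: 5 x 30 + 10 x 0.5 = 155 degrees
Minute hand: 10 x 6 = 60 degrees
Difference: |155 - 60| = 95 degrees
The angle is 95 degrees

Final answer: 95 degrees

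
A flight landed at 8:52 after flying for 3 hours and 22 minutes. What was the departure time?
Starting time: 8:52 = 532 total minutes past 12:00
Subtracting: 3 hours and 22 minutes = 202 minutes
532 - 202 = 330 minutes
= 5 hours and 30 minutes past 12:00 = 5:30

Final answer: 5:30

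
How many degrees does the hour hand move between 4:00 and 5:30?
The hour hand moves 0.5 degrees per minute.
Time elapsed: 5:30 - 4:00 = 90 minutes
Angular displacement: 90 x 0.5 = 45 degrees

Final answer: 45 degrees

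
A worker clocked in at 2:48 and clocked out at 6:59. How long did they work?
From 2:48 to 6:59:
(6 x 60 + 59) - (2 x 60 + 48) = 419 - 168 = 251 minutes
= 4 hours and 11 minutes

Final answer: 4 hours and 11 minutes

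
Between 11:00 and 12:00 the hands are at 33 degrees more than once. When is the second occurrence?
At t minutes past 11:00, the hour hand is at 30 x 11 + 0.5t degrees and the minute hand is at 6t degrees.
The smaller angle between them is 33 degrees when |30H - 5.5t| = 33 or |30H - 5.5t| = 327.
With H = 11, solve 30 x 11 - 5.5t = +/- target for each target:
  t = (30 x 11 - 33) / 5.5 = 54
  t = (30 x 11 + 33) / 5.5 = 66 (outside (0, 60))
  t = (30 x 11 - 327) / 5.5 = 0.55
  t = (30 x 11 + 327) / 5.5 = 119.45 (outside (0, 60))
Valid solutions in (0, 60): {0.55, 54} minutes.
The second occurrence is t = 54 minutes.
The hands form a 33-degree angle at 54 minutes past 11:00.

Final answer: 54 minutes past 11:00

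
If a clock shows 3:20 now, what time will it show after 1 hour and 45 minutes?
Starting time: 3:20
Adding 45 minutes to 20 minutes: 20 + 45 = 65 minutes = 1 hour and 5 minutes
Adding 1 hour: 3 + 1 + 1 (carry) = 5
Final time: 5:05

Final answer: 5:05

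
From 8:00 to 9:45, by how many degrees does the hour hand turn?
The hour hand moves 0.5 degrees per minute.
Time elapsed: 9:45 - 8:00 = 105 minutes
Angular displacement: 105 x 0.5 = 52.5 degrees

Final answer: 52.5 degrees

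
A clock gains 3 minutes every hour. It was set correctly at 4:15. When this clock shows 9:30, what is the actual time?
For every 60 true minutes, the faulty clock advances 63 minutes, so 1 faulty-clock minute corresponds to 60/63 true minutes.
From 4:15 to 9:30 on the faulty dial is 315 minutes.
True elapsed: 315 x 60/63 = 300 minutes = 5 hours.
True time: 4:15 + 5 hours = 9:15.

Final answer: 9:15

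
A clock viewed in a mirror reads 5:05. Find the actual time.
Reflection across the vertical (12-6) axis maps a hand at angle A degrees to (360 - A) degrees, which sends a reading of T minutes past 12:00 to (720 - T) minutes past 12:00.
Mirror reads 5:05 = 305 minutes past 12:00.
Actual time: (720 - 305) mod 720 = 415 minutes = 6:55.

Final answer: 6:55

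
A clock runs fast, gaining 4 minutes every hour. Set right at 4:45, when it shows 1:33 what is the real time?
For every 60 true minutes, the faulty clock advances 64 minutes, so 1 faulty-clock minute corresponds to 60/64 true minutes.
From 4:45 to 1:33 on the faulty dial is 528 minutes.
True elapsed: 528 x 60/64 = 495 minutes = 8 hours and 15 minutes.
True time: 4:45 + 8 hours and 15 minutes = 1:00.

Final answer: 1:00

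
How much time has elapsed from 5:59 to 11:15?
From 5:59 to 11:15:
(11 x 60 + 15) - (5 x 60 + 59) = 675 - 359 = 316 minutes
= 5 hours and 16 minutes

Final answer: 5 hours and 16 minutes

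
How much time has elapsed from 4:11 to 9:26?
From 4:11 to 9:26:
(9 x 60 + 26) - (4 x 60 + 11) = 566 - 251 = 315 minutes
= 5 hours and 15 minutes

Final answer: 5 hours and 15 minutes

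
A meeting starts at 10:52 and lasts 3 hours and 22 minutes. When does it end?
Starting time: 10:52
Adding 22 minutes to 52 minutes: 52 + 22 = 74 minutes = 1 hour and 14 minutes
Adding 3 hours: 10 + 3 + 1 (carry) = 14 - 12 = 2
Final time: 2:14

Final answer: 2:14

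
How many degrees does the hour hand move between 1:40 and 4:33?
The hour hand moves 0.5 degrees per minute.
Time elapsed: 4:33 - 1:40 = 173 minutes
Angular displacement: 173 x 0.5 = 86.5 degrees

Final answer: 86.5 degrees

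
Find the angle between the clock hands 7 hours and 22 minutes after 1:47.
First find the time 7 hours and 22 minutes after 1:47.
Total minutes: 1 x 60 + 47 + 7 x 60 + 22 = 549.
549 mod 720 = 549 minutes = 9:09.
Now compute the angle at 9:09:
Hour hand: 9 x 30 + 9 x 0.5 = 274.5 degrees
Minute hand: 9 x 6 = 54 degrees
Difference: |274.5 - 54| = 220.5 degrees
Smaller angle: 360 - 220.5 = 139.5 degrees

Final answer: 139.5 degrees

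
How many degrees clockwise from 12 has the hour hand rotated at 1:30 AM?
The hour hand moves 30 degrees per hour and 0.5 degrees per minute.
At 1:30: (1) x 30 + 30 x 0.5 = 30 + 15 = 45 degrees

Final answer: 45 degrees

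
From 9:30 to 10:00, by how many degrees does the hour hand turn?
The hour hand moves 0.5 degrees per minute.
Time elapsed: 10:00 - 9:30 = 30 minutes
Angular displacement: 30 x 0.5 = 15 degrees

Final answer: 15 degrees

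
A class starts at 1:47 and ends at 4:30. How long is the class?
From 1:47 to 4:30:
(4 x 60 + 30) - (1 x 60 + 47) = 270 - 107 = 163 minutes
= 2 hours and 43 minutes

Final answer: 2 hours and 43 minutes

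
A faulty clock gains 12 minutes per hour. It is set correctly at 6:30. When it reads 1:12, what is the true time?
For every 60 true minutes, the faulty clock advances 72 minutes, so 1 faulty-clock minute corresponds to 60/72 true minutes.
From 6:30 to 1:12 on the faulty dial is 402 minutes.
True elapsed: 402 x 60/72 = 335 minutes = 5 hours and 35 minutes.
True time: 6:30 + 5 hours and 35 minutes = 12:05.

Final answer: 12:05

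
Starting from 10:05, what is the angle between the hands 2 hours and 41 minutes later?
First find the time 2 hours and 41 minutes after 10:05.
Total minutes: 10 x 60 + 5 + 2 x 60 + 41 = 766.
766 mod 720 = 46 minutes = 12:46.
Now compute the angle at 12:46:
Hour hand: 0 x 30 + 46 x 0.5 = 23 degrees
Minute hand: 46 x 6 = 276 degrees
Difference: |23 - 276| = 253 degrees
Smaller angle: 360 - 253 = 107 degrees

Final answer: 107 degrees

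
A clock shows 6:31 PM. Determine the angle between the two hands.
Hour hand position: 6 x 30 + 31 x 0.5 = 195.5 degrees
Minute hand position: 31 x 6 = 186 degrees
Difference: |195.5 - 186| = 9.5 degrees
The angle between the hands is 9.5 degrees

Final answer: 9.5 degrees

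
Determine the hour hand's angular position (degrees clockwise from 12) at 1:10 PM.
The hour hand moves 30 degrees per hour and 0.5 degrees per minute.
At 1:10: (1) x 30 + 10 x 0.5 = 30 + 5 = 35 degrees

Final answer: 35 degrees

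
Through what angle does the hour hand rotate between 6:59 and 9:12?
The hour hand moves 0.5 degrees per minute.
Time elapsed: 9:12 - 6:59 = 133 minutes
Angular displacement: 133 x 0.5 = 66.5 degrees

Final answer: 66.5 degrees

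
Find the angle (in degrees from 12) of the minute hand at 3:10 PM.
The minute hand moves 6 degrees per minute.
At 3:10: 10 x 6 = 60 degrees

Final answer: 60 degrees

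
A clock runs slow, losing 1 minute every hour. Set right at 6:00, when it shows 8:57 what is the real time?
For every 60 true minutes, the faulty clock advances 59 minutes, so 1 faulty-clock minute corresponds to 60/59 true minutes.
From 6:00 to 8:57 on the faulty dial is 177 minutes.
True elapsed: 177 x 60/59 = 180 minutes = 3 hours.
True time: 6:00 + 3 hours = 9:00.

Final answer: 9:00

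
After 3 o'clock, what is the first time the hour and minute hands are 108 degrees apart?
At t minutes past 3:00, the hour hand is at 30 x 3 + 0.5t degrees and the minute hand is at 6t degrees.
The smaller angle between them is 108 degrees when |30H - 5.5t| = 108 or |30H - 5.5t| = 252.
With H = 3, solve 30 x 3 - 5.5t = +/- target for each target:
  t = (30 x 3 - 108) / 5.5 = -3.27 (outside (0, 60))
  t = (30 x 3 + 108) / 5.5 = 36
  t = (30 x 3 - 252) / 5.5 = -29.45 (outside (0, 60))
  t = (30 x 3 + 252) / 5.5 = 62.18 (outside (0, 60))
Valid solutions in (0, 60): {36} minutes.
The first occurrence is t = 36 minutes.
The hands form a 108-degree angle at 36 minutes past 3:00.

Final answer: 36 minutes past 3:00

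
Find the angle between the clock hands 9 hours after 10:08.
First find the time 9 hours after 10:08.
Total minutes: 10 x 60 + 8 + 9 x 60 + 0 = 1148.
1148 mod 720 = 428 minutes = 7:08.
Now compute the angle at 7:08:
Hour hand: 7 x 30 + 8 x 0.5 = 214 degrees
Minute hand: 8 x 6 = 48 degrees
Difference: |214 - 48| = 166 degrees
The angle is 166 degrees

Final answer: 166 degrees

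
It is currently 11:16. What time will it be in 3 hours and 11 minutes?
Starting time: 11:16
Adding 11 minutes to 16 minutes: 16 + 11 = 27 minutes
Adding 3 hours: 11 + 3 = 14 - 12 = 2
Final time: 2:27

Final answer: 2:27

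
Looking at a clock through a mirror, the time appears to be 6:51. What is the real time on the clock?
Reflection across the vertical (12-6) axis maps a hand at angle A degrees to (360 - A) degrees, which sends a reading of T minutes past 12:00 to (720 - T) minutes past 12:00.
Mirror reads 6:51 = 411 minutes past 12:00.
Actual time: (720 - 411) mod 720 = 309 minutes = 5:09.

Final answer: 5:09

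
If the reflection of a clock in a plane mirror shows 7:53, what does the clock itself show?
Reflection across the vertical (12-6) axis maps a hand at angle A degrees to (360 - A) degrees, which sends a reading of T minutes past 12:00 to (720 - T) minutes past 12:00.
Mirror reads 7:53 = 473 minutes past 12:00.
Actual time: (720 - 473) mod 720 = 247 minutes = 4:07.

Final answer: 4:07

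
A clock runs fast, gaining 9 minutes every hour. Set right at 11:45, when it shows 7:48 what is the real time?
For every 60 true minutes, the faulty clock advances 69 minutes, so 1 faulty-clock minute corresponds to 60/69 true minutes.
From 11:45 to 7:48 on the faulty dial is 483 minutes.
True elapsed: 483 x 60/69 = 420 minutes = 7 hours.
True time: 11:45 + 7 hours = 6:45.

Final answer: 6:45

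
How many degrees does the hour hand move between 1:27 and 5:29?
The hour hand moves 0.5 degrees per minute.
Time elapsed: 5:29 - 1:27 = 242 minutes
Angular displacement: 242 x 0.5 = 121 degrees

Final answer: 121 degrees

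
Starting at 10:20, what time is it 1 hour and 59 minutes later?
Starting time: 10:20
Adding 59 minutes to 20 minutes: 20 + 59 = 79 minutes = 1 hour and 19 minutes
Adding 1 hour: 10 + 1 + 1 (carry) = 12
Final time: 12:19

Final answer: 12:19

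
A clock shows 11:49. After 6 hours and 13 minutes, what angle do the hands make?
First find the time 6 hours and 13 minutes after 11:49.
Total minutes: 11 x 60 + 49 + 6 x 60 + 13 = 1082.
1082 mod 720 = 362 minutes = 6:02.
Now compute the angle at 6:02:
Hour hand: 6 x 30 + 2 x 0.5 = 181 degrees
Minute hand: 2 x 6 = 12 degrees
Difference: |181 - 12| = 169 degrees
The angle is 169 degrees

Final answer: 169 degrees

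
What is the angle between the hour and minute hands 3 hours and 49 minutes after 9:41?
First find the time 3 hours and 49 minutes after 9:41.
Total minutes: 9 x 60 + 41 + 3 x 60 + 49 = 810.
810 mod 720 = 90 minutes = 1:30.
Now compute the angle at 1:30:
Hour hand: 1 x 30 + 30 x 0.5 = 45 degrees
Minute hand: 30 x 6 = 180 degrees
Difference: |45 - 180| = 135 degrees
The angle is 135 degrees

Final answer: 135 degrees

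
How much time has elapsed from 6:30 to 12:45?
From 6:30 to 12:45:
(12 x 60 + 45) - (6 x 60 + 30) = 765 - 390 = 375 minutes
= 6 hours and 15 minutes

Final answer: 6 hours and 15 minutes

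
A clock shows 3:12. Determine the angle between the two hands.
Hour hand position: 3 x 30 + 12 x 0.5 = 96 degrees
Minute hand position: 12 x 6 = 72 degrees
Difference: |96 - 72| = 24 degrees
The angle between the hands is 24 degrees

Final answer: 24 degrees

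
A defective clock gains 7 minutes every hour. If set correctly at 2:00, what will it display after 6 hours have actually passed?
For every 60 true minutes, the faulty clock advances 60 + 7 = 67 minutes.
True elapsed: 6 hours = 360 minutes.
Faulty clock advances: 360 x 67/60 = 402 minutes (drift: 42 minutes ahead).
Shown time: 2:00 + 402 minutes = 8:42.

Final answer: 8:42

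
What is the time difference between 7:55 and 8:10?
From 7:55 to 8:10:
(8 x 60 + 10) - (7 x 60 + 55) = 490 - 475 = 15 minutes
= 15 minutes

Final answer: 15 minutes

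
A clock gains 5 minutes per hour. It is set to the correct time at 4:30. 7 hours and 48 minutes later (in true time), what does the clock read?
For every 60 true minutes, the faulty clock advances 60 + 5 = 65 minutes.
True elapsed: 7 hours and 48 minutes = 468 minutes.
Faulty clock advances: 468 x 65/60 = 507 minutes (drift: 39 minutes ahead).
Shown time: 4:30 + 507 minutes = 12:57.

Final answer: 12:57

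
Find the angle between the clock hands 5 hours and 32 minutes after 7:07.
First find the time 5 hours and 32 minutes after 7:07.
Total minutes: 7 x 60 + 7 + 5 x 60 + 32 = 759.
759 mod 720 = 39 minutes = 12:39.
Now compute the angle at 12:39:
Hour hand: 0 x 30 + 39 x 0.5 = 19.5 degrees
Minute hand: 39 x 6 = 234 degrees
Difference: |19.5 - 234| = 214.5 degrees
Smaller angle: 360 - 214.5 = 145.5 degrees

Final answer: 145.5 degrees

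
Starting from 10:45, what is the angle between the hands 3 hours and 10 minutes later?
First find the time 3 hours and 10 minutes after 10:45.
Total minutes: 10 x 60 + 45 + 3 x 60 + 10 = 835.
835 mod 720 = 115 minutes = 1:55.
Now compute the angle at 1:55:
Hour hand: 1 x 30 + 55 x 0.5 = 57.5 degrees
Minute hand: 55 x 6 = 330 degrees
Difference: |57.5 - 330| = 272.5 degrees
Smaller angle: 360 - 272.5 = 87.5 degrees

Final answer: 87.5 degrees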